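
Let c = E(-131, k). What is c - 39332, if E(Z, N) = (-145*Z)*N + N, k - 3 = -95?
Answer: -1786964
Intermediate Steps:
k = -92 (k = 3 - 95 = -92)
E(Z, N) = N - 145*N*Z (E(Z, N) = -145*N*Z + N = N - 145*N*Z)
c = -1747632 (c = -92*(1 - 145*(-131)) = -92*(1 + 18995) = -92*18996 = -1747632)
c - 39332 = -1747632 - 39332 = -1786964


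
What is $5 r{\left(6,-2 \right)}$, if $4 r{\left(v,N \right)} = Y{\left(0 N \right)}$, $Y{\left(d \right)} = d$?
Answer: $0$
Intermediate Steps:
$r{\left(v,N \right)} = 0$ ($r{\left(v,N \right)} = \frac{0 N}{4} = \frac{1}{4} \cdot 0 = 0$)
$5 r{\left(6,-2 \right)} = 5 \cdot 0 = 0$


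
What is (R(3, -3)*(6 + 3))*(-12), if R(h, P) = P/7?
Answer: 324/7 ≈ 46.286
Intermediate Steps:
R(h, P) = P/7 (R(h, P) = P*(⅐) = P/7)
(R(3, -3)*(6 + 3))*(-12) = (((⅐)*(-3))*(6 + 3))*(-12) = -3/7*9*(-12) = -27/7*(-12) = 324/7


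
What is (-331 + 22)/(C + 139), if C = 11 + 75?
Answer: -103/75 ≈ -1.3733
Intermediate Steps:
C = 86
(-331 + 22)/(C + 139) = (-331 + 22)/(86 + 139) = -309/225 = -309*1/225 = -103/75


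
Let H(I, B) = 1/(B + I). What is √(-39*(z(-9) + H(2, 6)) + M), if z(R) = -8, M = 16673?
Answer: √271682/4 ≈ 130.31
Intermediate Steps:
√(-39*(z(-9) + H(2, 6)) + M) = √(-39*(-8 + 1/(6 + 2)) + 16673) = √(-39*(-8 + 1/8) + 16673) = √(-39*(-8 + ⅛) + 16673) = √(-39*(-63/8) + 16673) = √(2457/8 + 16673) = √(135841/8) = √271682/4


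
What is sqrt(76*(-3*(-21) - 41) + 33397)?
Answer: sqrt(35069) ≈ 187.27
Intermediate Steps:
sqrt(76*(-3*(-21) - 41) + 33397) = sqrt(76*(63 - 41) + 33397) = sqrt(76*22 + 33397) = sqrt(1672 + 33397) = sqrt(35069)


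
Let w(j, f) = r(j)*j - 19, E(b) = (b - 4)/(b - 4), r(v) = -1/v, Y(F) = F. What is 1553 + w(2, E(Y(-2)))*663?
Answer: -11707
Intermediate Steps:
E(b) = 1 (E(b) = (-4 + b)/(-4 + b) = 1)
w(j, f) = -20 (w(j, f) = (-1/j)*j - 19 = -1 - 19 = -20)
1553 + w(2, E(Y(-2)))*663 = 1553 - 20*663 = 1553 - 13260 = -11707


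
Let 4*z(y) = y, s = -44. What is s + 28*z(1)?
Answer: -37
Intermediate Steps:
z(y) = y/4
s + 28*z(1) = -44 + 28*((¼)*1) = -44 + 28*(¼) = -44 + 7 = -37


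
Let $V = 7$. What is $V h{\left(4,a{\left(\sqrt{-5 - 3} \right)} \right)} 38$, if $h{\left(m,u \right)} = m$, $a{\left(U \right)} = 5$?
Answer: $1064$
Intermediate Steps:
$V h{\left(4,a{\left(\sqrt{-5 - 3} \right)} \right)} 38 = 7 \cdot 4 \cdot 38 = 28 \cdot 38 = 1064$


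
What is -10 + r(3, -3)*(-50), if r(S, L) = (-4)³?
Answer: 3190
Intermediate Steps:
r(S, L) = -64
-10 + r(3, -3)*(-50) = -10 - 64*(-50) = -10 + 3200 = 3190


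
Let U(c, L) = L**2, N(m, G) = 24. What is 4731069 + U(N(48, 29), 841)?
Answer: 5438350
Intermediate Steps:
4731069 + U(N(48, 29), 841) = 4731069 + 841**2 = 4731069 + 707281 = 5438350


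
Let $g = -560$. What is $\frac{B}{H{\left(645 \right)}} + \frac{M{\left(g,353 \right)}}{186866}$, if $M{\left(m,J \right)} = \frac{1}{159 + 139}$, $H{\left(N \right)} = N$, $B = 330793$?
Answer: $\frac{18420561492569}{35917513860} \approx 512.86$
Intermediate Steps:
$M{\left(m,J \right)} = \frac{1}{298}$
$\frac{B}{H{\left(645 \right)}} + \frac{M{\left(g,353 \right)}}{186866} = \frac{330793}{645} + \frac{1}{298 \cdot 186866} = 330793 \cdot \frac{1}{645} + \frac{1}{298} \cdot \frac{1}{186866} = \frac{330793}{645} + \frac{1}{55686068} = \frac{18420561492569}{35917513860}$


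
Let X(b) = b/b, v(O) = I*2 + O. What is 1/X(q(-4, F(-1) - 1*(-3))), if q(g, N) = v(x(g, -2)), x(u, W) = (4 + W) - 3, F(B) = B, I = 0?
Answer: 1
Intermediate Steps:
x(u, W) = 1 + W
v(O) = O (v(O) = 0*2 + O = 0 + O = O)
q(g, N) = -1 (q(g, N) = 1 - 2 = -1)
X(b) = 1
1/X(q(-4, F(-1) - 1*(-3))) = 1/1 = 1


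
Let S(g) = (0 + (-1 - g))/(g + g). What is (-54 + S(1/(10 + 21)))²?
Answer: 4900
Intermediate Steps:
S(g) = (-1 - g)/(2*g) (S(g) = (-1 - g)/((2*g)) = (-1 - g)*(1/(2*g)) = (-1 - g)/(2*g))
(-54 + S(1/(10 + 21)))² = (-54 + (-1 - 1/(10 + 21))/(2*(1/(10 + 21))))² = (-54 + (-1 - 1/31)/(2*(1/31)))² = (-54 + (-1 - 1*1/31)/(2*(1/31)))² = (-54 + (½)*31*(-1 - 1/31))² = (-54 + (½)*31*(-32/31))² = (-54 - 16)² = (-70)² = 4900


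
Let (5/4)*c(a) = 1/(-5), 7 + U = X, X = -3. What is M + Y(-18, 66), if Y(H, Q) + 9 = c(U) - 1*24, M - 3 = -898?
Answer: -23204/25 ≈ -928.16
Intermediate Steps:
M = -895 (M = 3 - 898 = -895)
U = -10 (U = -7 - 3 = -10)
c(a) = -4/25 (c(a) = (⅘)/(-5) = (⅘)*(-⅕) = -4/25)
Y(H, Q) = -829/25 (Y(H, Q) = -9 + (-4/25 - 1*24) = -9 + (-4/25 - 24) = -9 - 604/25 = -829/25)
M + Y(-18, 66) = -895 - 829/25 = -23204/25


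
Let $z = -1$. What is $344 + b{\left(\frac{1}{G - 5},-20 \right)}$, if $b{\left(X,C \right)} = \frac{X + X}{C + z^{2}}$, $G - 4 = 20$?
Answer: $\frac{124182}{361} \approx 343.99$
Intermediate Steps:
$G = 24$ ($G = 4 + 20 = 24$)
$b{\left(X,C \right)} = \frac{2 X}{1 + C}$ ($b{\left(X,C \right)} = \frac{X + X}{C + \left(-1\right)^{2}} = \frac{2 X}{C + 1} = \frac{2 X}{1 + C}$)
$344 + b{\left(\frac{1}{G - 5},-20 \right)} = 344 + \frac{2}{\left(24 - 5\right) \left(1 - 20\right)} = 344 + \frac{2}{19 \left(-19\right)} = 344 + 2 \cdot \frac{1}{19} \left(- \frac{1}{19}\right) = 344 - \frac{2}{361} = \frac{124182}{361}$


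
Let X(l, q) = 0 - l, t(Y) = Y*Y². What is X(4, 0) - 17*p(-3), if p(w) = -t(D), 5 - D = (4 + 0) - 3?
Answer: 1084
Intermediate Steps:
D = 4 (D = 5 - ((4 + 0) - 3) = 5 - (4 - 3) = 5 - 1*1 = 5 - 1 = 4)
t(Y) = Y³
X(l, q) = -l
p(w) = -64 (p(w) = -1*4³ = -1*64 = -64)
X(4, 0) - 17*p(-3) = -1*4 - 17*(-64) = -4 + 1088 = 1084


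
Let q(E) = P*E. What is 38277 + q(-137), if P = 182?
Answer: 13343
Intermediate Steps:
q(E) = 182*E
38277 + q(-137) = 38277 + 182*(-137) = 38277 - 24934 = 13343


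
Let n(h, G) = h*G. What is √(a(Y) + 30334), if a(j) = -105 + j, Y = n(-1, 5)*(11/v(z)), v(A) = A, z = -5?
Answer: 12*√210 ≈ 173.90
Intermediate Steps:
n(h, G) = G*h
Y = 11 (Y = (5*(-1))*(11/(-5)) = -55*(-1)/5 = -5*(-11/5) = 11)
√(a(Y) + 30334) = √((-105 + 11) + 30334) = √(-94 + 30334) = √30240 = 12*√210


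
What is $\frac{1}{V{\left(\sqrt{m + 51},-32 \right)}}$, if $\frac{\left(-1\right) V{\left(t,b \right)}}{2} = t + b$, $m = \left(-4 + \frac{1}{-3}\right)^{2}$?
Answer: $\frac{36}{2147} + \frac{3 \sqrt{157}}{8588} \approx 0.021145$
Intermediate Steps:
$m = \frac{169}{9}$ ($m = \left(-4 - \frac{1}{3}\right)^{2} = \left(- \frac{13}{3}\right)^{2} = \frac{169}{9} \approx 18.778$)
$V{\left(t,b \right)} = - 2 b - 2 t$ ($V{\left(t,b \right)} = - 2 \left(t + b\right) = - 2 \left(b + t\right) = - 2 b - 2 t$)
$\frac{1}{V{\left(\sqrt{m + 51},-32 \right)}} = \frac{1}{\left(-2\right) \left(-32\right) - 2 \sqrt{\frac{169}{9} + 51}} = \frac{1}{64 - 2 \sqrt{\frac{628}{9}}} = \frac{1}{64 - 2 \frac{2 \sqrt{157}}{3}} = \frac{1}{64 - \frac{4 \sqrt{157}}{3}}$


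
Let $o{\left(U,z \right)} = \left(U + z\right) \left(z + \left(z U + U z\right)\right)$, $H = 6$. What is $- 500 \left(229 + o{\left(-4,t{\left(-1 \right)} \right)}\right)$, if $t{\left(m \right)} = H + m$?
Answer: $-97000$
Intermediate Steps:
$t{\left(m \right)} = 6 + m$
$o{\left(U,z \right)} = \left(U + z\right) \left(z + 2 U z\right)$ ($o{\left(U,z \right)} = \left(U + z\right) \left(z + \left(U z + U z\right)\right) = \left(U + z\right) \left(z + 2 U z\right)$)
$- 500 \left(229 + o{\left(-4,t{\left(-1 \right)} \right)}\right) = - 500 \left(229 + \left(6 - 1\right) \left(-4 + \left(6 - 1\right) + 2 \left(-4\right)^{2} + 2 \left(-4\right) \left(6 - 1\right)\right)\right) = - 500 \left(229 + 5 \left(-4 + 5 + 2 \cdot 16 + 2 \left(-4\right) 5\right)\right) = - 500 \left(229 + 5 \left(-4 + 5 + 32 - 40\right)\right) = - 500 \left(229 + 5 \left(-7\right)\right) = - 500 \left(229 - 35\right) = \left(-500\right) 194 = -97000$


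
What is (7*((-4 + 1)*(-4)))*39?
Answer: 3276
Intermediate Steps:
(7*((-4 + 1)*(-4)))*39 = (7*(-3*(-4)))*39 = (7*12)*39 = 84*39 = 3276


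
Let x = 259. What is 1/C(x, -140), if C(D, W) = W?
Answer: -1/140 ≈ -0.0071429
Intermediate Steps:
1/C(x, -140) = 1/(-140) = -1/140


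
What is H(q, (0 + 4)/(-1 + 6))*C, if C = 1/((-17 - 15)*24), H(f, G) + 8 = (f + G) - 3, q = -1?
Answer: 7/480 ≈ 0.014583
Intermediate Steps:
H(f, G) = -11 + G + f (H(f, G) = -8 + ((f + G) - 3) = -8 + ((G + f) - 3) = -8 + (-3 + G + f) = -11 + G + f)
C = -1/768 (C = 1/(-32*24) = 1/(-768) = -1/768 ≈ -0.0013021)
H(q, (0 + 4)/(-1 + 6))*C = (-11 + (0 + 4)/(-1 + 6) - 1)*(-1/768) = (-11 + 4/5 - 1)*(-1/768) = (-11 + 4*(⅕) - 1)*(-1/768) = (-11 + ⅘ - 1)*(-1/768) = -56/5*(-1/768) = 7/480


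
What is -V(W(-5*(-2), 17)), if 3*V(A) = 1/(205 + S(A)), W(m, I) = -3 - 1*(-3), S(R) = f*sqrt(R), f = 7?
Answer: -1/615 ≈ -0.0016260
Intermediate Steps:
S(R) = 7*sqrt(R)
W(m, I) = 0 (W(m, I) = -3 + 3 = 0)
V(A) = 1/(3*(205 + 7*sqrt(A)))
-V(W(-5*(-2), 17)) = -1/(3*(205 + 7*sqrt(0))) = -1/(3*(205 + 7*0)) = -1/(3*(205 + 0)) = -1/(3*205) = -1*1/615 = -1/615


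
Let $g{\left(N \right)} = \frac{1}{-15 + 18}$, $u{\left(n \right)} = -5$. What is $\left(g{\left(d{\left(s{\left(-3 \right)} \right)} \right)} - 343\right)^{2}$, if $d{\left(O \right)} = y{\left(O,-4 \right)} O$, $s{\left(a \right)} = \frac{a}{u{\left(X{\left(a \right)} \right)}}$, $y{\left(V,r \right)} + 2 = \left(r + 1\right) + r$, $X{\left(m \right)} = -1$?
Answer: $\frac{1056784}{9} \approx 1.1742 \cdot 10^{5}$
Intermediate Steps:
$y{\left(V,r \right)} = -1 + 2 r$ ($y{\left(V,r \right)} = -2 + \left(\left(r + 1\right) + r\right) = -2 + \left(\left(1 + r\right) + r\right) = -2 + \left(1 + 2 r\right) = -1 + 2 r$)
$s{\left(a \right)} = - \frac{a}{5}$ ($s{\left(a \right)} = \frac{a}{-5} = a \left(- \frac{1}{5}\right) = - \frac{a}{5}$)
$d{\left(O \right)} = - 9 O$ ($d{\left(O \right)} = \left(-1 + 2 \left(-4\right)\right) O = \left(-1 - 8\right) O = - 9 O$)
$g{\left(N \right)} = \frac{1}{3}$
$\left(g{\left(d{\left(s{\left(-3 \right)} \right)} \right)} - 343\right)^{2} = \left(\frac{1}{3} - 343\right)^{2} = \left(- \frac{1028}{3}\right)^{2} = \frac{1056784}{9}$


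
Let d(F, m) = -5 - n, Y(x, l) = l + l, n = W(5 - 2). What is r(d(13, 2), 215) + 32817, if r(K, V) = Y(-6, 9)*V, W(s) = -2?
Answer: 36687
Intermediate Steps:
n = -2
Y(x, l) = 2*l
d(F, m) = -3 (d(F, m) = -5 - 1*(-2) = -5 + 2 = -3)
r(K, V) = 18*V (r(K, V) = (2*9)*V = 18*V)
r(d(13, 2), 215) + 32817 = 18*215 + 32817 = 3870 + 32817 = 36687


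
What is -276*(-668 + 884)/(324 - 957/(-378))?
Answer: -7511616/41143 ≈ -182.57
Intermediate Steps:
-276*(-668 + 884)/(324 - 957/(-378)) = -59616/(324 - 957*(-1/378)) = -59616/(324 + 319/126) = -59616/41143/126 = -59616*126/41143 = -276*27216/41143 = -7511616/41143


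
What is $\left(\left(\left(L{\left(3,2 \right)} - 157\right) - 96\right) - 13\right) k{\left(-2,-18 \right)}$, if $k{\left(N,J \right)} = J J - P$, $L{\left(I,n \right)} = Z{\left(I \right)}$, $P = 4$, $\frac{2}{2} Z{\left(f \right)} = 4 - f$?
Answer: $-84800$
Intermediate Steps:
$Z{\left(f \right)} = 4 - f$
$L{\left(I,n \right)} = 4 - I$
$k{\left(N,J \right)} = -4 + J^{2}$ ($k{\left(N,J \right)} = J J - 4 = J^{2} - 4 = -4 + J^{2}$)
$\left(\left(\left(L{\left(3,2 \right)} - 157\right) - 96\right) - 13\right) k{\left(-2,-18 \right)} = \left(\left(\left(\left(4 - 3\right) - 157\right) - 96\right) - 13\right) \left(-4 + \left(-18\right)^{2}\right) = \left(\left(\left(\left(4 - 3\right) - 157\right) - 96\right) - 13\right) \left(-4 + 324\right) = \left(\left(\left(1 - 157\right) - 96\right) - 13\right) 320 = \left(\left(-156 - 96\right) - 13\right) 320 = \left(-252 - 13\right) 320 = \left(-265\right) 320 = -84800$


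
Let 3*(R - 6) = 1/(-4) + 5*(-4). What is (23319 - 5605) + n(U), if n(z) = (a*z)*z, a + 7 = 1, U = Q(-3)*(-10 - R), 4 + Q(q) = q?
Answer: -59531/8 ≈ -7441.4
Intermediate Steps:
Q(q) = -4 + q
R = -¾ (R = 6 + (1/(-4) + 5*(-4))/3 = 6 + (1*(-¼) - 20)/3 = 6 + (-¼ - 20)/3 = 6 + (⅓)*(-81/4) = 6 - 27/4 = -¾ ≈ -0.75000)
U = 259/4 (U = (-4 - 3)*(-10 - 1*(-¾)) = -7*(-10 + ¾) = -7*(-37/4) = 259/4 ≈ 64.750)
a = -6 (a = -7 + 1 = -6)
n(z) = -6*z² (n(z) = (-6*z)*z = -6*z²)
(23319 - 5605) + n(U) = (23319 - 5605) - 6*(259/4)² = 17714 - 6*67081/16 = 17714 - 201243/8 = -59531/8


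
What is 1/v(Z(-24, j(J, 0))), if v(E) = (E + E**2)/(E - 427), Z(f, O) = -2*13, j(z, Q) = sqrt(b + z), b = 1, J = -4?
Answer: -453/650 ≈ -0.69692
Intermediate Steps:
j(z, Q) = sqrt(1 + z)
Z(f, O) = -26
v(E) = (E + E**2)/(-427 + E)
1/v(Z(-24, j(J, 0))) = 1/(-26*(1 - 26)/(-427 - 26)) = 1/(-26*(-25)/(-453)) = 1/(-26*(-1/453)*(-25)) = 1/(-650/453) = -453/650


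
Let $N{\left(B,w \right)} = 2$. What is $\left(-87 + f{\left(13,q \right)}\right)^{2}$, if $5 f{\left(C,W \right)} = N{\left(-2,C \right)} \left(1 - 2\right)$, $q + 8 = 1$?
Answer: $\frac{190969}{25} \approx 7638.8$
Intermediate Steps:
$q = -7$ ($q = -8 + 1 = -7$)
$f{\left(C,W \right)} = - \frac{2}{5}$ ($f{\left(C,W \right)} = \frac{2 \left(1 - 2\right)}{5} = \frac{2 \left(-1\right)}{5} = \frac{1}{5} \left(-2\right) = - \frac{2}{5}$)
$\left(-87 + f{\left(13,q \right)}\right)^{2} = \left(-87 - \frac{2}{5}\right)^{2} = \left(- \frac{437}{5}\right)^{2} = \frac{190969}{25}$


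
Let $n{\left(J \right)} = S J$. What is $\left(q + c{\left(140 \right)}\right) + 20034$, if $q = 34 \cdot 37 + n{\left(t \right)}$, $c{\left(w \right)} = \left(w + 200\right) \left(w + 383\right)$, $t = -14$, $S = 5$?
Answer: $199042$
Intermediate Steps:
$c{\left(w \right)} = \left(200 + w\right) \left(383 + w\right)$
$n{\left(J \right)} = 5 J$
$q = 1188$ ($q = 34 \cdot 37 + 5 \left(-14\right) = 1258 - 70 = 1188$)
$\left(q + c{\left(140 \right)}\right) + 20034 = \left(1188 + \left(76600 + 140^{2} + 583 \cdot 140\right)\right) + 20034 = \left(1188 + \left(76600 + 19600 + 81620\right)\right) + 20034 = \left(1188 + 177820\right) + 20034 = 179008 + 20034 = 199042$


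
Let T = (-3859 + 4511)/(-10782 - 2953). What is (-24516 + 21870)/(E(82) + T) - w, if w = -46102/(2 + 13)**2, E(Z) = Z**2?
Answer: 708250561921/3463255800 ≈ 204.50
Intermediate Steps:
T = -652/13735 (T = 652/(-13735) = 652*(-1/13735) = -652/13735 ≈ -0.047470)
w = -46102/225 (w = -46102/(15**2) = -46102/225 ≈ -204.90)
(-24516 + 21870)/(E(82) + T) - w = (-24516 + 21870)/(82**2 - 652/13735) - 1*(-46102/225) = -2646/(6724 - 652/13735) + 46102/225 = -2646/92353488/13735 + 46102/225 = -2646*13735/92353488 + 46102/225 = -6057135/15392248 + 46102/225 = 708250561921/3463255800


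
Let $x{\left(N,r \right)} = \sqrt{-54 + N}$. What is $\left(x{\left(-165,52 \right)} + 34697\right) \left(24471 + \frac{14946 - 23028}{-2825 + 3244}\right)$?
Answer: $\frac{355480029099}{419} + \frac{10245267 i \sqrt{219}}{419} \approx 8.484 \cdot 10^{8} + 3.6185 \cdot 10^{5} i$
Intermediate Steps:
$\left(x{\left(-165,52 \right)} + 34697\right) \left(24471 + \frac{14946 - 23028}{-2825 + 3244}\right) = \left(\sqrt{-54 - 165} + 34697\right) \left(24471 + \frac{14946 - 23028}{-2825 + 3244}\right) = \left(\sqrt{-219} + 34697\right) \left(24471 - \frac{8082}{419}\right) = \left(i \sqrt{219} + 34697\right) \left(24471 - \frac{8082}{419}\right) = \left(34697 + i \sqrt{219}\right) \left(24471 - \frac{8082}{419}\right) = \left(34697 + i \sqrt{219}\right) \frac{10245267}{419} = \frac{355480029099}{419} + \frac{10245267 i \sqrt{219}}{419}$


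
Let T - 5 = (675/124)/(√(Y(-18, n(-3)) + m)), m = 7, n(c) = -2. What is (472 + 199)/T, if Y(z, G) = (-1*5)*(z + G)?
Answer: 1103950672/8135035 - 2246508*√107/1627007 ≈ 121.42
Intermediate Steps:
Y(z, G) = -5*G - 5*z (Y(z, G) = -5*(G + z) = -5*G - 5*z)
T = 5 + 675*√107/13268 (T = 5 + (675/124)/(√((-5*(-2) - 5*(-18)) + 7)) = 5 + (675*(1/124))/(√((10 + 90) + 7)) = 5 + 675/(124*(√(100 + 7))) = 5 + 675/(124*(√107)) = 5 + 675*(√107/107)/124 = 5 + 675*√107/13268 ≈ 5.5262)
(472 + 199)/T = (472 + 199)/(5 + 675*√107/13268) = 671/(5 + 675*√107/13268)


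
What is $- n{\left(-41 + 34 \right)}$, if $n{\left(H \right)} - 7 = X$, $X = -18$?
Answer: $11$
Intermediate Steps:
$n{\left(H \right)} = -11$ ($n{\left(H \right)} = 7 - 18 = -11$)
$- n{\left(-41 + 34 \right)} = \left(-1\right) \left(-11\right) = 11$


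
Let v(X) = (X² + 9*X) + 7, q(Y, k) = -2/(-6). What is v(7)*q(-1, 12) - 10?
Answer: 89/3 ≈ 29.667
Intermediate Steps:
q(Y, k) = ⅓ (q(Y, k) = -2*(-⅙) = ⅓)
v(X) = 7 + X² + 9*X
v(7)*q(-1, 12) - 10 = (7 + 7² + 9*7)*(⅓) - 10 = (7 + 49 + 63)*(⅓) - 10 = 119*(⅓) - 10 = 119/3 - 10 = 89/3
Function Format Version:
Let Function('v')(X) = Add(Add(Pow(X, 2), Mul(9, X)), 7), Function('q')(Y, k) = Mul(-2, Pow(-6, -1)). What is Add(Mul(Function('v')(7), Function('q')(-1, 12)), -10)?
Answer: Rational(89, 3) ≈ 29.667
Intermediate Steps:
Function('q')(Y, k) = Rational(1, 3) (Function('q')(Y, k) = Mul(-2, Rational(-1, 6)) = Rational(1, 3))
Function('v')(X) = Add(7, Pow(X, 2), Mul(9, X))
Add(Mul(Function('v')(7), Function('q')(-1, 12)), -10) = Add(Mul(Add(7, Pow(7, 2), Mul(9, 7)), Rational(1, 3)), -10) = Add(Mul(Add(7, 49, 63), Rational(1, 3)), -10) = Add(Mul(119, Rational(1, 3)), -10) = Add(Rational(119, 3), -10) = Rational(89, 3)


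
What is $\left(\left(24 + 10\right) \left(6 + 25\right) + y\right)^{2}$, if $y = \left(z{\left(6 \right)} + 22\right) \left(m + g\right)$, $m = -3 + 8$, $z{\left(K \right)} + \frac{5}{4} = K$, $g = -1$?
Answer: $1347921$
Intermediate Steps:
$z{\left(K \right)} = - \frac{5}{4} + K$
$m = 5$
$y = 107$ ($y = \left(\left(- \frac{5}{4} + 6\right) + 22\right) \left(5 - 1\right) = \left(\frac{19}{4} + 22\right) 4 = \frac{107}{4} \cdot 4 = 107$)
$\left(\left(24 + 10\right) \left(6 + 25\right) + y\right)^{2} = \left(\left(24 + 10\right) \left(6 + 25\right) + 107\right)^{2} = \left(34 \cdot 31 + 107\right)^{2} = \left(1054 + 107\right)^{2} = 1161^{2} = 1347921$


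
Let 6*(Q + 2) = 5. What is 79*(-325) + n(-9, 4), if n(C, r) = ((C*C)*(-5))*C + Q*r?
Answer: -66104/3 ≈ -22035.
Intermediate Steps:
Q = -7/6 (Q = -2 + (1/6)*5 = -2 + 5/6 = -7/6 ≈ -1.1667)
n(C, r) = -5*C**3 - 7*r/6 (n(C, r) = ((C*C)*(-5))*C - 7*r/6 = (C**2*(-5))*C - 7*r/6 = (-5*C**2)*C - 7*r/6 = -5*C**3 - 7*r/6)
79*(-325) + n(-9, 4) = 79*(-325) + (-5*(-9)**3 - 7/6*4) = -25675 + (-5*(-729) - 14/3) = -25675 + (3645 - 14/3) = -25675 + 10921/3 = -66104/3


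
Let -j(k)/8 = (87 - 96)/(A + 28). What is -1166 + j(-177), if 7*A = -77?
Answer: -19750/17 ≈ -1161.8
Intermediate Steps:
A = -11 (A = (1/7)*(-77) = -11)
j(k) = 72/17 (j(k) = -8*(87 - 96)/(-11 + 28) = -(-72)/17 = -8*(-9/17) = 72/17)
-1166 + j(-177) = -1166 + 72/17 = -19750/17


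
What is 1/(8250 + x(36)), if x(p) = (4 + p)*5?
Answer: 1/8450 ≈ 0.00011834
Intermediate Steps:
x(p) = 20 + 5*p
1/(8250 + x(36)) = 1/(8250 + (20 + 5*36)) = 1/(8250 + (20 + 180)) = 1/(8250 + 200) = 1/8450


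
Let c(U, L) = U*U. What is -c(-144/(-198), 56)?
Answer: -64/121 ≈ -0.52893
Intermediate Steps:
c(U, L) = U²
-c(-144/(-198), 56) = -(-144/(-198))² = -(-144*(-1/198))² = -(8/11)² = -1*64/121 = -64/121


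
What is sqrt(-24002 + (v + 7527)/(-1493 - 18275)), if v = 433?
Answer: 3*I*sqrt(16283872703)/2471 ≈ 154.93*I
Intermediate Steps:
sqrt(-24002 + (v + 7527)/(-1493 - 18275)) = sqrt(-24002 + (433 + 7527)/(-1493 - 18275)) = sqrt(-24002 + 7960/(-19768)) = sqrt(-24002 + 7960*(-1/19768)) = sqrt(-24002 - 995/2471) = sqrt(-59309937/2471) = 3*I*sqrt(16283872703)/2471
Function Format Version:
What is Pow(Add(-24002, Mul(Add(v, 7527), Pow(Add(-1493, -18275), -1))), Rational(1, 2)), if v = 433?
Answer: Mul(Rational(3, 2471), I, Pow(16283872703, Rational(1, 2))) ≈ Mul(154.93, I)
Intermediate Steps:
Pow(Add(-24002, Mul(Add(v, 7527), Pow(Add(-1493, -18275), -1))), Rational(1, 2)) = Pow(Add(-24002, Mul(Add(433, 7527), Pow(Add(-1493, -18275), -1))), Rational(1, 2)) = Pow(Add(-24002, Mul(7960, Pow(-19768, -1))), Rational(1, 2)) = Pow(Add(-24002, Mul(7960, Rational(-1, 19768))), Rational(1, 2)) = Pow(Add(-24002, Rational(-995, 2471)), Rational(1, 2)) = Pow(Rational(-59309937, 2471), Rational(1, 2)) = Mul(Rational(3, 2471), I, Pow(16283872703, Rational(1, 2)))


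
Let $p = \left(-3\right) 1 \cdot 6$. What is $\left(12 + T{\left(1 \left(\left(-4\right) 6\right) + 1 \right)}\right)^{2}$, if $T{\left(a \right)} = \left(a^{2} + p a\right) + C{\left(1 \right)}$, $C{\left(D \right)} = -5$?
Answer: $902500$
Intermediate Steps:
$p = -18$ ($p = \left(-3\right) 6 = -18$)
$T{\left(a \right)} = -5 + a^{2} - 18 a$ ($T{\left(a \right)} = \left(a^{2} - 18 a\right) - 5 = -5 + a^{2} - 18 a$)
$\left(12 + T{\left(1 \left(\left(-4\right) 6\right) + 1 \right)}\right)^{2} = \left(12 - \left(5 - \left(1 \left(\left(-4\right) 6\right) + 1\right)^{2} + 18 \left(1 \left(\left(-4\right) 6\right) + 1\right)\right)\right)^{2} = \left(12 - \left(5 - \left(1 \left(-24\right) + 1\right)^{2} + 18 \left(1 \left(-24\right) + 1\right)\right)\right)^{2} = \left(12 - \left(5 - \left(-24 + 1\right)^{2} + 18 \left(-24 + 1\right)\right)\right)^{2} = \left(12 - \left(-409 - 529\right)\right)^{2} = \left(12 + \left(-5 + 529 + 414\right)\right)^{2} = \left(12 + 938\right)^{2} = 950^{2} = 902500$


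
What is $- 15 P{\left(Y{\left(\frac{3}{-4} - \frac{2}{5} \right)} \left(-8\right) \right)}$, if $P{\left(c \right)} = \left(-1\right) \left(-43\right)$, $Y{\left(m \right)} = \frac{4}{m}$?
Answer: $-645$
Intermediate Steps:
$P{\left(c \right)} = 43$
$- 15 P{\left(Y{\left(\frac{3}{-4} - \frac{2}{5} \right)} \left(-8\right) \right)} = \left(-15\right) 43 = -645$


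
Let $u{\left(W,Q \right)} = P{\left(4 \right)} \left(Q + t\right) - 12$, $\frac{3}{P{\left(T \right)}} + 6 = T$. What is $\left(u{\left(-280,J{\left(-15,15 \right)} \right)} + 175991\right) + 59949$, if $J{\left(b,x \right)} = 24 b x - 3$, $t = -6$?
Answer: $\frac{488083}{2} \approx 2.4404 \cdot 10^{5}$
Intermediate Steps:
$J{\left(b,x \right)} = -3 + 24 b x$ ($J{\left(b,x \right)} = 24 b x - 3 = -3 + 24 b x$)
$P{\left(T \right)} = \frac{3}{-6 + T}$
$u{\left(W,Q \right)} = -3 - \frac{3 Q}{2}$ ($u{\left(W,Q \right)} = \frac{3}{-6 + 4} \left(Q - 6\right) - 12 = \frac{3}{-2} \left(-6 + Q\right) - 12 = 3 \left(- \frac{1}{2}\right) \left(-6 + Q\right) - 12 = - \frac{3 \left(-6 + Q\right)}{2} - 12 = \left(9 - \frac{3 Q}{2}\right) - 12 = -3 - \frac{3 Q}{2}$)
$\left(u{\left(-280,J{\left(-15,15 \right)} \right)} + 175991\right) + 59949 = \left(\left(-3 - \frac{3 \left(-3 + 24 \left(-15\right) 15\right)}{2}\right) + 175991\right) + 59949 = \left(\left(-3 - \frac{3 \left(-3 - 5400\right)}{2}\right) + 175991\right) + 59949 = \left(\left(-3 - - \frac{16209}{2}\right) + 175991\right) + 59949 = \left(\left(-3 + \frac{16209}{2}\right) + 175991\right) + 59949 = \left(\frac{16203}{2} + 175991\right) + 59949 = \frac{368185}{2} + 59949 = \frac{488083}{2}$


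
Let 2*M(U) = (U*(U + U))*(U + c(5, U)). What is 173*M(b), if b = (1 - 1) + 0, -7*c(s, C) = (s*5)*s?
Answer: 0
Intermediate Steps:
c(s, C) = -5*s²/7 (c(s, C) = -s*5*s/7 = -5*s*s/7 = -5*s²/7)
b = 0 (b = 0 + 0 = 0)
M(U) = U²*(-125/7 + U) (M(U) = ((U*(U + U))*(U - 5/7*5²))/2 = ((U*(2*U))*(U - 5/7*25))/2 = ((2*U²)*(U - 125/7))/2 = ((2*U²)*(-125/7 + U))/2 = (2*U²*(-125/7 + U))/2 = U²*(-125/7 + U))
173*M(b) = 173*(0²*(-125/7 + 0)) = 173*(0*(-125/7)) = 173*0 = 0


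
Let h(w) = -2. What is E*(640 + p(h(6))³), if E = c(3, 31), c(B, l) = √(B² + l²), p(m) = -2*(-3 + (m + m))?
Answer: 3384*√970 ≈ 1.0539e+5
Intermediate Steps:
p(m) = 6 - 4*m (p(m) = -2*(-3 + 2*m) = 6 - 4*m)
E = √970 (E = √(3² + 31²) = √(9 + 961) = √970 ≈ 31.145)
E*(640 + p(h(6))³) = √970*(640 + (6 - 4*(-2))³) = √970*(640 + (6 + 8)³) = √970*(640 + 14³) = √970*(640 + 2744) = √970*3384 = 3384*√970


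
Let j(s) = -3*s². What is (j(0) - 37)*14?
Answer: -518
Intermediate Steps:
(j(0) - 37)*14 = (-3*0² - 37)*14 = (-3*0 - 37)*14 = (0 - 37)*14 = -37*14 = -518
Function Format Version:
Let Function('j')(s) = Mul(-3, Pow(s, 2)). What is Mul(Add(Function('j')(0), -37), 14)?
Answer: -518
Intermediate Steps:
Mul(Add(Function('j')(0), -37), 14) = Mul(Add(Mul(-3, Pow(0, 2)), -37), 14) = Mul(Add(Mul(-3, 0), -37), 14) = Mul(Add(0, -37), 14) = Mul(-37, 14) = -518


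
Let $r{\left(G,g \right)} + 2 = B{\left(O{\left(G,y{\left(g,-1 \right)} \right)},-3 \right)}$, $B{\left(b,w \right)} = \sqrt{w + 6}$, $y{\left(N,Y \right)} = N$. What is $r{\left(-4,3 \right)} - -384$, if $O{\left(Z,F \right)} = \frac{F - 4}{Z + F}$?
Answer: $382 + \sqrt{3} \approx 383.73$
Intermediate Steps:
$O{\left(Z,F \right)} = \frac{-4 + F}{F + Z}$ ($O{\left(Z,F \right)} = \frac{F - 4}{F + Z} = \frac{-4 + F}{F + Z}$)
$B{\left(b,w \right)} = \sqrt{6 + w}$
$r{\left(G,g \right)} = -2 + \sqrt{3}$ ($r{\left(G,g \right)} = -2 + \sqrt{6 - 3} = -2 + \sqrt{3}$)
$r{\left(-4,3 \right)} - -384 = \left(-2 + \sqrt{3}\right) - -384 = \left(-2 + \sqrt{3}\right) + 384 = 382 + \sqrt{3}$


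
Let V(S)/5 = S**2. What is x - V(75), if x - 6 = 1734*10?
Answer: -10779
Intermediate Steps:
x = 17346 (x = 6 + 1734*10 = 6 + 17340 = 17346)
V(S) = 5*S**2
x - V(75) = 17346 - 5*75**2 = 17346 - 5*5625 = 17346 - 1*28125 = 17346 - 28125 = -10779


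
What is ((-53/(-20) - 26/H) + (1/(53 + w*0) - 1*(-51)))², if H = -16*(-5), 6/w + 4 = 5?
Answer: 12789121921/4494400 ≈ 2845.6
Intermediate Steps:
w = 6 (w = 6/(-4 + 5) = 6/1 = 6*1 = 6)
H = 80
((-53/(-20) - 26/H) + (1/(53 + w*0) - 1*(-51)))² = ((-53/(-20) - 26/80) + (1/(53 + 6*0) - 1*(-51)))² = ((-53*(-1/20) - 26*1/80) + (1/(53 + 0) + 51))² = ((53/20 - 13/40) + (1/53 + 51))² = (93/40 + (1/53 + 51))² = (93/40 + 2704/53)² = (113089/2120)² = 12789121921/4494400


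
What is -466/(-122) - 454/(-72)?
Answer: 22235/2196 ≈ 10.125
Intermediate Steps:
-466/(-122) - 454/(-72) = -466*(-1/122) - 454*(-1/72) = 233/61 + 227/36 = 22235/2196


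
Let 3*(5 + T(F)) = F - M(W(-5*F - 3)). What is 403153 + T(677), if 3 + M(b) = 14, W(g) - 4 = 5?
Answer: 403370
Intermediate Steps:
W(g) = 9 (W(g) = 4 + 5 = 9)
M(b) = 11 (M(b) = -3 + 14 = 11)
T(F) = -26/3 + F/3 (T(F) = -5 + (F - 1*11)/3 = -5 + (F - 11)/3 = -5 + (-11 + F)/3 = -5 + (-11/3 + F/3) = -26/3 + F/3)
403153 + T(677) = 403153 + (-26/3 + (1/3)*677) = 403153 + (-26/3 + 677/3) = 403153 + 217 = 403370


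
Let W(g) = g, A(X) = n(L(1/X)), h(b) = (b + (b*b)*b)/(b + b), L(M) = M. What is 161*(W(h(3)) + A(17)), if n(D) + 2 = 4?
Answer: 1127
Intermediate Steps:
n(D) = 2 (n(D) = -2 + 4 = 2)
h(b) = (b + b³)/(2*b) (h(b) = (b + b²*b)/((2*b)) = (b + b³)*(1/(2*b)) = (b + b³)/(2*b))
A(X) = 2
161*(W(h(3)) + A(17)) = 161*((½ + (½)*3²) + 2) = 161*((½ + (½)*9) + 2) = 161*((½ + 9/2) + 2) = 161*(5 + 2) = 161*7 = 1127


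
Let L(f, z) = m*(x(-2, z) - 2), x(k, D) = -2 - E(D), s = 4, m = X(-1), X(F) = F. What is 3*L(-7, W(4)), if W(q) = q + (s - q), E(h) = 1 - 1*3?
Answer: 6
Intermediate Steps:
E(h) = -2 (E(h) = 1 - 3 = -2)
m = -1
W(q) = 4 (W(q) = q + (4 - q) = 4)
x(k, D) = 0 (x(k, D) = -2 - 1*(-2) = -2 + 2 = 0)
L(f, z) = 2 (L(f, z) = -(0 - 2) = -1*(-2) = 2)
3*L(-7, W(4)) = 3*2 = 6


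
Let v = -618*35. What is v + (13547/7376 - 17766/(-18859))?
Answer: -3008432649031/139103984 ≈ -21627.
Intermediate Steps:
v = -21630
v + (13547/7376 - 17766/(-18859)) = -21630 + (13547/7376 - 17766/(-18859)) = -21630 + (13547*(1/7376) - 17766*(-1/18859)) = -21630 + (13547/7376 + 17766/18859) = -21630 + 386524889/139103984 = -3008432649031/139103984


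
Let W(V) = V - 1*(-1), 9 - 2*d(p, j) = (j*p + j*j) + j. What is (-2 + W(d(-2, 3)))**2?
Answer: 1/4 ≈ 0.25000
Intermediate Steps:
d(p, j) = 9/2 - j/2 - j**2/2 - j*p/2 (d(p, j) = 9/2 - ((j*p + j*j) + j)/2 = 9/2 - ((j*p + j**2) + j)/2 = 9/2 - ((j**2 + j*p) + j)/2 = 9/2 - (j + j**2 + j*p)/2 = 9/2 + (-j/2 - j**2/2 - j*p/2) = 9/2 - j/2 - j**2/2 - j*p/2)
W(V) = 1 + V (W(V) = V + 1 = 1 + V)
(-2 + W(d(-2, 3)))**2 = (-2 + (1 + (9/2 - 1/2*3 - 1/2*3**2 - 1/2*3*(-2))))**2 = (-2 + (1 + (9/2 - 3/2 - 1/2*9 + 3)))**2 = (-2 + (1 + (9/2 - 3/2 - 9/2 + 3)))**2 = (-2 + (1 + 3/2))**2 = (-2 + 5/2)**2 = (1/2)**2 = 1/4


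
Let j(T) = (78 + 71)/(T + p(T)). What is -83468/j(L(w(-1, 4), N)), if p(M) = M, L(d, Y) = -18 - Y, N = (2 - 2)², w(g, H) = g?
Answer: 3004848/149 ≈ 20167.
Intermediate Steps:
N = 0 (N = 0² = 0)
j(T) = 149/(2*T) (j(T) = (78 + 71)/(T + T) = 149/((2*T)) = 149*(1/(2*T)) = 149/(2*T))
-83468/j(L(w(-1, 4), N)) = -83468/(149/(2*(-18 - 1*0))) = -83468/(149/(2*(-18 + 0))) = -83468/((149/2)/(-18)) = -83468/((149/2)*(-1/18)) = -83468/(-149/36) = -83468*(-36/149) = 3004848/149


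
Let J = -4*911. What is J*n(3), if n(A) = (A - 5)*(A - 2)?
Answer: 7288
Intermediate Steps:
n(A) = (-5 + A)*(-2 + A)
J = -3644
J*n(3) = -3644*(10 + 3² - 7*3) = -3644*(10 + 9 - 21) = -3644*(-2) = 7288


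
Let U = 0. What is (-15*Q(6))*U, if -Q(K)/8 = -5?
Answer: 0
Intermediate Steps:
Q(K) = 40 (Q(K) = -8*(-5) = 40)
(-15*Q(6))*U = -15*40*0 = -600*0 = 0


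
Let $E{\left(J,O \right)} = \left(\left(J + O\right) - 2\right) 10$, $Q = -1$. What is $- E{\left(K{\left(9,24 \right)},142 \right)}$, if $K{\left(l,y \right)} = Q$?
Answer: $-1390$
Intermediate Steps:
$K{\left(l,y \right)} = -1$
$E{\left(J,O \right)} = -20 + 10 J + 10 O$ ($E{\left(J,O \right)} = \left(-2 + J + O\right) 10 = -20 + 10 J + 10 O$)
$- E{\left(K{\left(9,24 \right)},142 \right)} = - (-20 + 10 \left(-1\right) + 10 \cdot 142) = - (-20 - 10 + 1420) = \left(-1\right) 1390 = -1390$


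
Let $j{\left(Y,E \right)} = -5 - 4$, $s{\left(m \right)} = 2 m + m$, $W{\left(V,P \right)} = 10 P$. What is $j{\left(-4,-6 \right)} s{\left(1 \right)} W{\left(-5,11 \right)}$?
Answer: $-2970$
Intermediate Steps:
$s{\left(m \right)} = 3 m$
$j{\left(Y,E \right)} = -9$
$j{\left(-4,-6 \right)} s{\left(1 \right)} W{\left(-5,11 \right)} = - 9 \cdot 3 \cdot 1 \cdot 10 \cdot 11 = \left(-9\right) 3 \cdot 110 = \left(-27\right) 110 = -2970$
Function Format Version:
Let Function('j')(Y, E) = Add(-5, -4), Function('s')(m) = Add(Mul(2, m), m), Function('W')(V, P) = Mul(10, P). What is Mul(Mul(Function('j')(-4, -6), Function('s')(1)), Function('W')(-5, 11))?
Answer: -2970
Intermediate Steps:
Function('s')(m) = Mul(3, m)
Function('j')(Y, E) = -9
Mul(Mul(Function('j')(-4, -6), Function('s')(1)), Function('W')(-5, 11)) = Mul(Mul(-9, Mul(3, 1)), Mul(10, 11)) = Mul(Mul(-9, 3), 110) = Mul(-27, 110) = -2970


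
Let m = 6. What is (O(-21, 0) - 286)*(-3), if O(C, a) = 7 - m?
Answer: 855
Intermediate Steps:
O(C, a) = 1 (O(C, a) = 7 - 1*6 = 7 - 6 = 1)
(O(-21, 0) - 286)*(-3) = (1 - 286)*(-3) = -285*(-3) = 855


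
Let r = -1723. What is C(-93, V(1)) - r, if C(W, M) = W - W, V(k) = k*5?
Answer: 1723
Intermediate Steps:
V(k) = 5*k
C(W, M) = 0
C(-93, V(1)) - r = 0 - 1*(-1723) = 0 + 1723 = 1723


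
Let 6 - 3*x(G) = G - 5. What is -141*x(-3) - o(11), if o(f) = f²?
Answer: -779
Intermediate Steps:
x(G) = 11/3 - G/3 (x(G) = 2 - (G - 5)/3 = 2 - (-5 + G)/3 = 2 + (5/3 - G/3) = 11/3 - G/3)
-141*x(-3) - o(11) = -141*(11/3 - ⅓*(-3)) - 1*11² = -141*(11/3 + 1) - 1*121 = -141*14/3 - 121 = -658 - 121 = -779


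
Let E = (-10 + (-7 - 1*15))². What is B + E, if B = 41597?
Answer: 42621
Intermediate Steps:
E = 1024 (E = (-10 + (-7 - 15))² = (-10 - 22)² = (-32)² = 1024)
B + E = 41597 + 1024 = 42621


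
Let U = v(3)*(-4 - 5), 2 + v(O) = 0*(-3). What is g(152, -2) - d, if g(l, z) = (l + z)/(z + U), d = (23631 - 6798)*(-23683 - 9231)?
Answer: 4432330971/8 ≈ 5.5404e+8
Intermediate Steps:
v(O) = -2 (v(O) = -2 + 0*(-3) = -2 + 0 = -2)
U = 18 (U = -2*(-4 - 5) = -2*(-9) = 18)
d = -554041362 (d = 16833*(-32914) = -554041362)
g(l, z) = (l + z)/(18 + z) (g(l, z) = (l + z)/(z + 18) = (l + z)/(18 + z))
g(152, -2) - d = (152 - 2)/(18 - 2) - 1*(-554041362) = 150/16 + 554041362 = (1/16)*150 + 554041362 = 75/8 + 554041362 = 4432330971/8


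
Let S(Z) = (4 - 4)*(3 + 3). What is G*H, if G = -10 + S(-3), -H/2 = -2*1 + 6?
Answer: 80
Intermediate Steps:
S(Z) = 0 (S(Z) = 0*6 = 0)
H = -8 (H = -2*(-2*1 + 6) = -2*(-2 + 6) = -2*4 = -8)
G = -10 (G = -10 + 0 = -10)
G*H = -10*(-8) = 80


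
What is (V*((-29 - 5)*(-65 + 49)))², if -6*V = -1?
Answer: 73984/9 ≈ 8220.4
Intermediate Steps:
V = ⅙ (V = -⅙*(-1) = ⅙ ≈ 0.16667)
(V*((-29 - 5)*(-65 + 49)))² = (((-29 - 5)*(-65 + 49))/6)² = ((-34*(-16))/6)² = ((⅙)*544)² = (272/3)² = 73984/9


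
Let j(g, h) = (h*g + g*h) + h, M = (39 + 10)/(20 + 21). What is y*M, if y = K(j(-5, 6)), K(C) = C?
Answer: -2646/41 ≈ -64.537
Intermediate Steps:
M = 49/41 ≈ 1.1951
j(g, h) = h + 2*g*h (j(g, h) = (g*h + g*h) + h = 2*g*h + h = h + 2*g*h)
y = -54 (y = 6*(1 + 2*(-5)) = 6*(1 - 10) = 6*(-9) = -54)
y*M = -54*49/41 = -2646/41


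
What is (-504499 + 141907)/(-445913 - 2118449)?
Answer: 181296/1282181 ≈ 0.14140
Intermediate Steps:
(-504499 + 141907)/(-445913 - 2118449) = -362592/(-2564362) = -362592*(-1/2564362) = 181296/1282181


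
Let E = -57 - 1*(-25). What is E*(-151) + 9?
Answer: 4841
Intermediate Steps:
E = -32 (E = -57 + 25 = -32)
E*(-151) + 9 = -32*(-151) + 9 = 4832 + 9 = 4841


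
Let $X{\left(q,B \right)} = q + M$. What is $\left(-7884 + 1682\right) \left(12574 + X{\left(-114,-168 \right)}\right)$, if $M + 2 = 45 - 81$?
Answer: $-77041244$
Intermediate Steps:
$M = -38$ ($M = -2 + \left(45 - 81\right) = -2 - 36 = -38$)
$X{\left(q,B \right)} = -38 + q$ ($X{\left(q,B \right)} = q - 38 = -38 + q$)
$\left(-7884 + 1682\right) \left(12574 + X{\left(-114,-168 \right)}\right) = \left(-7884 + 1682\right) \left(12574 - 152\right) = - 6202 \left(12574 - 152\right) = \left(-6202\right) 12422 = -77041244$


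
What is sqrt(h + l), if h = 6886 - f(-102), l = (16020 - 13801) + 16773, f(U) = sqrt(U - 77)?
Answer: sqrt(25878 - I*sqrt(179)) ≈ 160.87 - 0.0416*I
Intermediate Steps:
f(U) = sqrt(-77 + U)
l = 18992 (l = 2219 + 16773 = 18992)
h = 6886 - I*sqrt(179) (h = 6886 - sqrt(-77 - 102) = 6886 - sqrt(-179) = 6886 - I*sqrt(179) ≈ 6886.0 - 13.379*I)
sqrt(h + l) = sqrt((6886 - I*sqrt(179)) + 18992) = sqrt(25878 - I*sqrt(179))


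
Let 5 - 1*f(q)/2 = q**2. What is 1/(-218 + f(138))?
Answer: -1/38296 ≈ -2.6112e-5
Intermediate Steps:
f(q) = 10 - 2*q**2
1/(-218 + f(138)) = 1/(-218 + (10 - 2*138**2)) = 1/(-218 + (10 - 2*19044)) = 1/(-218 + (10 - 38088)) = 1/(-218 - 38078) = 1/(-38296) = -1/38296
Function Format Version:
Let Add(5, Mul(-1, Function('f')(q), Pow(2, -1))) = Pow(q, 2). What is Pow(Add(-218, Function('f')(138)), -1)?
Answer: Rational(-1, 38296) ≈ -2.6112e-5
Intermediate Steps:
Function('f')(q) = Add(10, Mul(-2, Pow(q, 2)))
Pow(Add(-218, Function('f')(138)), -1) = Pow(Add(-218, Add(10, Mul(-2, Pow(138, 2)))), -1) = Pow(Add(-218, Add(10, Mul(-2, 19044))), -1) = Pow(Add(-218, Add(10, -38088)), -1) = Pow(Add(-218, -38078), -1) = Pow(-38296, -1) = Rational(-1, 38296)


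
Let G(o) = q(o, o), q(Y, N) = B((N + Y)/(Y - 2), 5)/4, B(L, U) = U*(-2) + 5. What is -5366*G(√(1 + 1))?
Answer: 13415/2 ≈ 6707.5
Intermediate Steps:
B(L, U) = 5 - 2*U (B(L, U) = -2*U + 5 = 5 - 2*U)
q(Y, N) = -5/4 (q(Y, N) = (5 - 2*5)/4 = (5 - 10)*(¼) = -5*¼ = -5/4)
G(o) = -5/4
-5366*G(√(1 + 1)) = -5366*(-5/4) = 13415/2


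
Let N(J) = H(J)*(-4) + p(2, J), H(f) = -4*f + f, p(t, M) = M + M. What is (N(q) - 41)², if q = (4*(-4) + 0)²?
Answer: 12552849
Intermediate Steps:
p(t, M) = 2*M
H(f) = -3*f
q = 256 (q = (-16 + 0)² = (-16)² = 256)
N(J) = 14*J (N(J) = -3*J*(-4) + 2*J = 12*J + 2*J = 14*J)
(N(q) - 41)² = (14*256 - 41)² = (3584 - 41)² = 3543² = 12552849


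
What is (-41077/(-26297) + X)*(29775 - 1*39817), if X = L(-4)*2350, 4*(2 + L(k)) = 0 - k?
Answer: 620162518666/26297 ≈ 2.3583e+7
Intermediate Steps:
L(k) = -2 - k/4 (L(k) = -2 + (0 - k)/4 = -2 + (-k)/4 = -2 - k/4)
X = -2350 (X = (-2 - 1/4*(-4))*2350 = (-2 + 1)*2350 = -1*2350 = -2350)
(-41077/(-26297) + X)*(29775 - 1*39817) = (-41077/(-26297) - 2350)*(29775 - 1*39817) = (-41077*(-1/26297) - 2350)*(29775 - 39817) = (41077/26297 - 2350)*(-10042) = -61756873/26297*(-10042) = 620162518666/26297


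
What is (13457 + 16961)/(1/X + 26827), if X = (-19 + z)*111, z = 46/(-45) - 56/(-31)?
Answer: 14299608263/12611466362 ≈ 1.1339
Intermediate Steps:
z = 1094/1395 (z = 46*(-1/45) - 56*(-1/31) = -46/45 + 56/31 = 1094/1395 ≈ 0.78423)
X = -940207/465 (X = (-19 + 1094/1395)*111 = -25411/1395*111 = -940207/465 ≈ -2022.0)
(13457 + 16961)/(1/X + 26827) = (13457 + 16961)/(1/(-940207/465) + 26827) = 30418/(-465/940207 + 26827) = 30418/(25222932724/940207) = 30418*(940207/25222932724) = 14299608263/12611466362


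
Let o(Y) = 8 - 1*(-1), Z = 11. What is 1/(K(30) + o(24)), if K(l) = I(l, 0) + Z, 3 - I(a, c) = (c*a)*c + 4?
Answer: 1/19 ≈ 0.052632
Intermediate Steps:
I(a, c) = -1 - a*c**2 (I(a, c) = 3 - ((c*a)*c + 4) = 3 - ((a*c)*c + 4) = 3 - (a*c**2 + 4) = 3 - (4 + a*c**2) = 3 + (-4 - a*c**2) = -1 - a*c**2)
K(l) = 10 (K(l) = (-1 - 1*l*0**2) + 11 = (-1 - 1*l*0) + 11 = (-1 + 0) + 11 = -1 + 11 = 10)
o(Y) = 9 (o(Y) = 8 + 1 = 9)
1/(K(30) + o(24)) = 1/(10 + 9) = 1/19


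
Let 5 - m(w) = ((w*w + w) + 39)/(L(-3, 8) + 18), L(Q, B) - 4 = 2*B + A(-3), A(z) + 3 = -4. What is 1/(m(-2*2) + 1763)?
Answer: 31/54757 ≈ 0.00056614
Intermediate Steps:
A(z) = -7 (A(z) = -3 - 4 = -7)
L(Q, B) = -3 + 2*B (L(Q, B) = 4 + (2*B - 7) = 4 + (-7 + 2*B) = -3 + 2*B)
m(w) = 116/31 - w/31 - w²/31 (m(w) = 5 - ((w*w + w) + 39)/((-3 + 2*8) + 18) = 5 - ((w² + w) + 39)/((-3 + 16) + 18) = 5 - ((w + w²) + 39)/(13 + 18) = 5 - (39 + w + w²)/31 = 5 - (39/31 + w/31 + w²/31) = 5 + (-39/31 - w/31 - w²/31) = 116/31 - w/31 - w²/31)
1/(m(-2*2) + 1763) = 1/((116/31 - (-2)*2/31 - (-2*2)²/31) + 1763) = 1/((116/31 - 1/31*(-4) - 1/31*(-4)²) + 1763) = 1/((116/31 + 4/31 - 1/31*16) + 1763) = 1/((116/31 + 4/31 - 16/31) + 1763) = 1/(104/31 + 1763) = 1/(54757/31) = 31/54757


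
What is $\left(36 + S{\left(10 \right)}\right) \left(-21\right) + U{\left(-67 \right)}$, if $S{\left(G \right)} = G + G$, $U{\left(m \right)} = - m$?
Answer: $-1109$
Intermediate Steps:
$S{\left(G \right)} = 2 G$
$\left(36 + S{\left(10 \right)}\right) \left(-21\right) + U{\left(-67 \right)} = \left(36 + 2 \cdot 10\right) \left(-21\right) - -67 = \left(36 + 20\right) \left(-21\right) + 67 = 56 \left(-21\right) + 67 = -1176 + 67 = -1109$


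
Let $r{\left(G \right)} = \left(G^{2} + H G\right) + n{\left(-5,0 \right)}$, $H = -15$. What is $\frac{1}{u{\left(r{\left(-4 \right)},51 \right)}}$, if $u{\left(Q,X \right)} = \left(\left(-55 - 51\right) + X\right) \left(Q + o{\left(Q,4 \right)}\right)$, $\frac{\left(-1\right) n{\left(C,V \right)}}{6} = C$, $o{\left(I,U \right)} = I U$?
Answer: $- \frac{1}{29150} \approx -3.4305 \cdot 10^{-5}$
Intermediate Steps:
$n{\left(C,V \right)} = - 6 C$
$r{\left(G \right)} = 30 + G^{2} - 15 G$ ($r{\left(G \right)} = \left(G^{2} - 15 G\right) - -30 = \left(G^{2} - 15 G\right) + 30 = 30 + G^{2} - 15 G$)
$u{\left(Q,X \right)} = 5 Q \left(-106 + X\right)$ ($u{\left(Q,X \right)} = \left(\left(-55 - 51\right) + X\right) \left(Q + Q 4\right) = \left(\left(-55 - 51\right) + X\right) \left(Q + 4 Q\right) = \left(-106 + X\right) 5 Q = 5 Q \left(-106 + X\right)$)
$\frac{1}{u{\left(r{\left(-4 \right)},51 \right)}} = \frac{1}{5 \left(30 + \left(-4\right)^{2} - -60\right) \left(-106 + 51\right)} = \frac{1}{5 \left(30 + 16 + 60\right) \left(-55\right)} = \frac{1}{5 \cdot 106 \left(-55\right)} = \frac{1}{-29150} = - \frac{1}{29150}$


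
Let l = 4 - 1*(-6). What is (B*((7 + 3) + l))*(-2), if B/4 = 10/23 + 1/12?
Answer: -5720/69 ≈ -82.899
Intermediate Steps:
l = 10 (l = 4 + 6 = 10)
B = 143/69 (B = 4*(10/23 + 1/12) = 4*(143/276) = 143/69 ≈ 2.0725)
(B*((7 + 3) + l))*(-2) = (143*((7 + 3) + 10)/69)*(-2) = (143*(10 + 10)/69)*(-2) = ((143/69)*20)*(-2) = (2860/69)*(-2) = -5720/69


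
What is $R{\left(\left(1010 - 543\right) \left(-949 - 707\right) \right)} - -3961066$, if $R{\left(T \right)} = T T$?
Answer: $598077276970$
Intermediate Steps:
$R{\left(T \right)} = T^{2}$
$R{\left(\left(1010 - 543\right) \left(-949 - 707\right) \right)} - -3961066 = \left(\left(1010 - 543\right) \left(-949 - 707\right)\right)^{2} - -3961066 = \left(467 \left(-1656\right)\right)^{2} + 3961066 = \left(-773352\right)^{2} + 3961066 = 598073315904 + 3961066 = 598077276970$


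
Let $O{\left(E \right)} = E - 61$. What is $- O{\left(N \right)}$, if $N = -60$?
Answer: $121$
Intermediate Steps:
$O{\left(E \right)} = -61 + E$ ($O{\left(E \right)} = E - 61 = -61 + E$)
$- O{\left(N \right)} = - (-61 - 60) = \left(-1\right) \left(-121\right) = 121$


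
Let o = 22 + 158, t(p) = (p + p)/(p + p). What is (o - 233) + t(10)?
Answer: -52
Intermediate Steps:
t(p) = 1 (t(p) = (2*p)/((2*p)) = (2*p)*(1/(2*p)) = 1)
o = 180
(o - 233) + t(10) = (180 - 233) + 1 = -53 + 1 = -52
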